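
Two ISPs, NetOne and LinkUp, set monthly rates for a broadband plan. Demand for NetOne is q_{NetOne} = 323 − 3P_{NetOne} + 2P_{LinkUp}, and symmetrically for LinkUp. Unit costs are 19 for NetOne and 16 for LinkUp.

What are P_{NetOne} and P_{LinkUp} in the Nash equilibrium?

94.4375, 93.3125

NetOne's profit: π = (P_{NetOne} − 19)(323 − 3P_{NetOne} + 2P_{LinkUp}).
∂π/∂P_{NetOne} = 380 − 6P_{NetOne} + 2P_{LinkUp} = 0 ⇒ P_{NetOne} = 190/3 + (1/3)P_{LinkUp}.
Similarly P_{LinkUp} = 371/6 + (1/3)P_{NetOne}.
Plugging P_{LinkUp} into NetOne's best response: P_{NetOne} = 190/3 + (1/3)(371/6 + (1/3)P_{NetOne}) ⇒ (8/9)P_{NetOne} = 1511/18, so P_{NetOne} = 94.4375.
Then P_{LinkUp} = 371/6 + (1/3)·94.4375 = 93.3125.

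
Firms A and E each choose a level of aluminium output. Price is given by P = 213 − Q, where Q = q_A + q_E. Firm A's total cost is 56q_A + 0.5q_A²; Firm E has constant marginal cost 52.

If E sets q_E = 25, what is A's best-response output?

Firm A's profit: π = q_A(213 − (q_A + q_E)) − 56q_A − 0.5q_A².
∂π/∂q_A = 157 − 3q_A − q_E = 0, so q_A = 157/3 − (1/3)q_E.
At q_E = 25: q_A = 157/3 − (1/3)·25 = 44.

44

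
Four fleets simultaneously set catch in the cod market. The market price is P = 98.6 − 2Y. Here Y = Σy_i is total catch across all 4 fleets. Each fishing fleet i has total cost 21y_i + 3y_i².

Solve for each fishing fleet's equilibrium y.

A representative fishing fleet's profit is π_i = y_i(98.6 − 2Y) − 21y_i − 3y_i², with Y = y_i + Σ_{j≠i} y_j.
First-order condition: 77.6 − 10y_i − 2Σ_{j≠i} y_j = 0.
In a symmetric equilibrium every fishing fleet chooses the same y, so Σ_{j≠i} y_j = 3y. The condition becomes 77.6 − 16y = 0, giving y = 77.6/16 = 4.85.

4.85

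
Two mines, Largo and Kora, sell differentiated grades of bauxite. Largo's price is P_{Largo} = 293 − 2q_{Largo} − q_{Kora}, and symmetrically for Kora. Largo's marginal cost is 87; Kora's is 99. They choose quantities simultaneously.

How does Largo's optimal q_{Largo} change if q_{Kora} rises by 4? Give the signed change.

-1

Mine Largo's profit: π = q_{Largo}(293 − 2q_{Largo} − q_{Kora}) − 87q_{Largo}.
∂π/∂q_{Largo} = 206 − 4q_{Largo} − q_{Kora} = 0 ⇒ q_{Largo} = 51.5 − 0.25q_{Kora}.
The reaction-function slope is −0.25, so a 4-unit rise in q_{Kora} moves q_{Largo} by −0.25 × 4 = −1. Largo's best response falls — the actions are strategic substitutes.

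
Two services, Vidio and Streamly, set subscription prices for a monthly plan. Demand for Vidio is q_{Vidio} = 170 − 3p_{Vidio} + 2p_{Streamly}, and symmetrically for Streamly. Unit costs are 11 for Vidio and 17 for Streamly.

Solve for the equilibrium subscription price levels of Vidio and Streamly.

51.875, 54.125

Vidio's profit: π = (p_{Vidio} − 11)(170 − 3p_{Vidio} + 2p_{Streamly}).
∂π/∂p_{Vidio} = 203 − 6p_{Vidio} + 2p_{Streamly} = 0 ⇒ p_{Vidio} = 203/6 + (1/3)p_{Streamly}.
Similarly p_{Streamly} = 221/6 + (1/3)p_{Vidio}.
Solving the two reaction functions simultaneously: (1 − (1/3)(1/3))p_{Vidio} = 203/6 + (1/3)·(221/6), so (8/9)p_{Vidio} = 415/9 and p_{Vidio} = 51.875.
Then p_{Streamly} = 221/6 + (1/3)·51.875 = 54.125.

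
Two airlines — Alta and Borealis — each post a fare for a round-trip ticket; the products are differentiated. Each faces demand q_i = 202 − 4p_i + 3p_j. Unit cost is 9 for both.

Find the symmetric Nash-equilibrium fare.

47.6

Alta's profit: π = (p_{Alta} − 9)(202 − 4p_{Alta} + 3p_{Borealis}).
∂π/∂p_{Alta} = 238 − 8p_{Alta} + 3p_{Borealis} = 0 ⇒ p_{Alta} = 29.75 + 0.375p_{Borealis}.
Setting p_{Alta} = p_{Borealis} in the reaction function: p_{Alta} = 29.75 + 0.375p_{Alta}, so p_{Alta} = 29.75 / 0.625 = 47.6.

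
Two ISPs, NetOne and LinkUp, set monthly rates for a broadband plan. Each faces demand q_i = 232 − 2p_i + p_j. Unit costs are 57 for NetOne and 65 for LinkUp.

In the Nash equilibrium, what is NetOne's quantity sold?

NetOne's profit: π = (p_{NetOne} − 57)(232 − 2p_{NetOne} + p_{LinkUp}).
∂π/∂p_{NetOne} = 346 − 4p_{NetOne} + p_{LinkUp} = 0 ⇒ p_{NetOne} = 86.5 + 0.25p_{LinkUp}.
Similarly p_{LinkUp} = 90.5 + 0.25p_{NetOne}.
Solving the two reaction functions simultaneously: (1 − (0.25)(0.25))p_{NetOne} = 86.5 + 0.25·90.5, so 0.9375p_{NetOne} = 109.125 and p_{NetOne} = 116.4.
Then p_{LinkUp} = 90.5 + 0.25·116.4 = 119.6.
q_{NetOne} = 232 − 2·116.4 + 119.6 = 118.8.

118.8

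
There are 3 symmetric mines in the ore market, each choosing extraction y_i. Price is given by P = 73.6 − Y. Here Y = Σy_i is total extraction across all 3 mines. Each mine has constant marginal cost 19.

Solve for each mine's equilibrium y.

13.65

A representative mine's profit is π_i = y_i(73.6 − Y) − 19y_i, with Y = y_i + Σ_{j≠i} y_j.
First-order condition: 54.6 − 2y_i − Σ_{j≠i} y_j = 0.
In a symmetric equilibrium every mine chooses the same y, so Σ_{j≠i} y_j = 2y. The condition becomes 54.6 − 4y = 0, giving y = 54.6/4 = 13.65.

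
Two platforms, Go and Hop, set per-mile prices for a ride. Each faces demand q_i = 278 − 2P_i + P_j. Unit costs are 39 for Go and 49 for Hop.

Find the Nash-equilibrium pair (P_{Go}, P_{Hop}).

Go's profit: π = (P_{Go} − 39)(278 − 2P_{Go} + P_{Hop}).
∂π/∂P_{Go} = 356 − 4P_{Go} + P_{Hop} = 0 ⇒ P_{Go} = 89 + 0.25P_{Hop}.
Similarly P_{Hop} = 94 + 0.25P_{Go}.
Solving the two reaction functions simultaneously: (1 − (0.25)(0.25))P_{Go} = 89 + 0.25·94, so 0.9375P_{Go} = 112.5 and P_{Go} = 120.
Then P_{Hop} = 94 + 0.25·120 = 124.

120, 124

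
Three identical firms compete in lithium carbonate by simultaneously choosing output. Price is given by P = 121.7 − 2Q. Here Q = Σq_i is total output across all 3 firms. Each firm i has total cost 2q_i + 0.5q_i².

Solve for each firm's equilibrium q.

A representative firm's profit is π_i = q_i(121.7 − 2Q) − 2q_i − 0.5q_i², with Q = q_i + Σ_{j≠i} q_j.
First-order condition: 119.7 − 5q_i − 2Σ_{j≠i} q_j = 0.
In a symmetric equilibrium every firm chooses the same q, so Σ_{j≠i} q_j = 2q. The condition becomes 119.7 − 9q = 0, giving q = 119.7/9 = 13.3.

13.3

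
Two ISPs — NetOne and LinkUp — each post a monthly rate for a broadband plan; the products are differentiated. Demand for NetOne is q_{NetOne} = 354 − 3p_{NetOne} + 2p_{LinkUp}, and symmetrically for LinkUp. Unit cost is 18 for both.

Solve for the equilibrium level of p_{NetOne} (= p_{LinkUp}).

NetOne's profit: π = (p_{NetOne} − 18)(354 − 3p_{NetOne} + 2p_{LinkUp}).
∂π/∂p_{NetOne} = 408 − 6p_{NetOne} + 2p_{LinkUp} = 0 ⇒ p_{NetOne} = 68 + (1/3)p_{LinkUp}.
By symmetry p_{LinkUp} = p_{NetOne}; substituting into the reaction function, (2/3)p_{NetOne} = 68 and p_{NetOne} = 102.

102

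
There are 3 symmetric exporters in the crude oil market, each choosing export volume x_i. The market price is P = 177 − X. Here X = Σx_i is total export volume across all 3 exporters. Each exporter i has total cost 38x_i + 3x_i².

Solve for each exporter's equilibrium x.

A representative exporter's profit is π_i = x_i(177 − X) − 38x_i − 3x_i², with X = x_i + Σ_{j≠i} x_j.
First-order condition: 139 − 8x_i − Σ_{j≠i} x_j = 0.
Imposing symmetry (x_j = x for all j) turns Σ_{j≠i} x_j into 2x, so 139 = 10x and x = 13.9.

13.9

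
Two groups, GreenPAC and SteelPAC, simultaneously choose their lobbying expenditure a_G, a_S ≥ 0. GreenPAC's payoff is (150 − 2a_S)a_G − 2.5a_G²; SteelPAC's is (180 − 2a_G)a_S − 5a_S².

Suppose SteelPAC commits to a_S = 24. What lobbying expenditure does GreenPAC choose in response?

Expanding GreenPAC's payoff: 150a_G − 2a_Sa_G − 2.5a_G².
∂π/∂a_G = 150 − 2a_S − 5a_G = 0, so a_G = 30 − 0.4a_S.
At a_S = 24: a_G = 30 − 0.4·24 = 20.4.

20.4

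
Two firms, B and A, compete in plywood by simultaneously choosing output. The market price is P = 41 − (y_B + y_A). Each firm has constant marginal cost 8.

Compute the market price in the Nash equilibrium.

Firm B's profit: π = y_B(41 − (y_B + y_A)) − 8y_B.
∂π/∂y_B = 33 − 2y_B − y_A = 0, so y_B = 16.5 − 0.5y_A.
Setting y_B = y_A in the reaction function: y_B = 16.5 − 0.5y_B, so y_B = 16.5 / 1.5 = 11.
Equilibrium price: P = 41 − 22 = 19.

19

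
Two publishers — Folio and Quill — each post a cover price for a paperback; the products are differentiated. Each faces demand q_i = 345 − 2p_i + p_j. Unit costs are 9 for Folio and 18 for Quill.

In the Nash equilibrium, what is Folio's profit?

25628.48

Folio's profit: π = (p_{Folio} − 9)(345 − 2p_{Folio} + p_{Quill}).
∂π/∂p_{Folio} = 363 − 4p_{Folio} + p_{Quill} = 0 ⇒ p_{Folio} = 90.75 + 0.25p_{Quill}.
Similarly p_{Quill} = 95.25 + 0.25p_{Folio}.
Plugging p_{Quill} into Folio's best response: p_{Folio} = 90.75 + 0.25(95.25 + 0.25p_{Folio}) ⇒ 0.9375p_{Folio} = 114.5625, so p_{Folio} = 122.2.
Then p_{Quill} = 95.25 + 0.25·122.2 = 125.8.
q_{Folio} = 345 − 2·122.2 + 125.8 = 226.4.
Profit = (122.2 − 9)·226.4 = 25628.48.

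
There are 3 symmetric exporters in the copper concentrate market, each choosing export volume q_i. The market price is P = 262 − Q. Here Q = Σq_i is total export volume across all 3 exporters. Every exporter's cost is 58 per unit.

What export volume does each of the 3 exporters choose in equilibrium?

51

A representative exporter's profit is π_i = q_i(262 − Q) − 58q_i, with Q = q_i + Σ_{j≠i} q_j.
First-order condition: 204 − 2q_i − Σ_{j≠i} q_j = 0.
Imposing symmetry (q_j = q for all j) turns Σ_{j≠i} q_j into 2q, so 204 = 4q and q = 51.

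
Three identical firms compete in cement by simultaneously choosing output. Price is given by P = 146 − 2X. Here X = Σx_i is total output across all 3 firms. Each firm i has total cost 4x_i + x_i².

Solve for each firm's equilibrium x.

A representative firm's profit is π_i = x_i(146 − 2X) − 4x_i − x_i², with X = x_i + Σ_{j≠i} x_j.
First-order condition: 142 − 6x_i − 2Σ_{j≠i} x_j = 0.
In a symmetric equilibrium every firm chooses the same x, so Σ_{j≠i} x_j = 2x. The condition becomes 142 − 10x = 0, giving x = 142/10 = 14.2.

14.2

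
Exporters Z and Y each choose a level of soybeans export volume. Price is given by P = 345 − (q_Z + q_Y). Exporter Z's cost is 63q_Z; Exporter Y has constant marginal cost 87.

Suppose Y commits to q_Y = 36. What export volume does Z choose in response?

123

Exporter Z's profit: π = q_Z(345 − (q_Z + q_Y)) − 63q_Z.
∂π/∂q_Z = 282 − 2q_Z − q_Y = 0, so q_Z = 141 − 0.5q_Y.
At q_Y = 36: q_Z = 141 − 0.5·36 = 123.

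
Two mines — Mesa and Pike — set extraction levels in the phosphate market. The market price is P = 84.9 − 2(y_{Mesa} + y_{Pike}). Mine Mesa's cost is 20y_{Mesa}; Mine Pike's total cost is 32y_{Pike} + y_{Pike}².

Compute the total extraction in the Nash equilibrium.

18.27

Mine Mesa's profit: π = y_{Mesa}(84.9 − 2(y_{Mesa} + y_{Pike})) − 20y_{Mesa}.
∂π/∂y_{Mesa} = 64.9 − 4y_{Mesa} − 2y_{Pike} = 0, so y_{Mesa} = 16.225 − 0.5y_{Pike}.
For Pike: ∂π/∂y_{Pike} = 52.9 − 6y_{Pike} − 2y_{Mesa} = 0 ⇒ y_{Pike} = 529/60 − (1/3)y_{Mesa}.
Substituting the second reaction function into the first: y_{Mesa} = 16.225 − 0.5(529/60 − (1/3)y_{Mesa}), which gives (5/6)y_{Mesa} = 709/60 ⇒ y_{Mesa} = 14.18.
Then y_{Pike} = 529/60 − (1/3)·14.18 = 4.09.
Total extraction: 14.18 + 4.09 = 18.27.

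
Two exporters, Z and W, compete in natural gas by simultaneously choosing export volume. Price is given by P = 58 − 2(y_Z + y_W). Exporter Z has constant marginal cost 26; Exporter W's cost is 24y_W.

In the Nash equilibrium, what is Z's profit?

50

Exporter Z's profit: π = y_Z(58 − 2(y_Z + y_W)) − 26y_Z.
∂π/∂y_Z = 32 − 4y_Z − 2y_W = 0, so y_Z = 8 − 0.5y_W.
By the same steps for W: y_W = 8.5 − 0.5y_Z.
Plugging y_W into Z's best response: y_Z = 8 − 0.5(8.5 − 0.5y_Z) ⇒ 0.75y_Z = 3.75, so y_Z = 5.
Then y_W = 8.5 − 0.5·5 = 6.
Price P = 58 − 2·11 = 36.
Z's profit: (36 − 26)·5 = 50.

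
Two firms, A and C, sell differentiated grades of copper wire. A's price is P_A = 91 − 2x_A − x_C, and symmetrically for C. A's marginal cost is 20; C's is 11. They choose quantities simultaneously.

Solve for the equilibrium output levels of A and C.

Firm A's profit: π = x_A(91 − 2x_A − x_C) − 20x_A.
∂π/∂x_A = 71 − 4x_A − x_C = 0 ⇒ x_A = 17.75 − 0.25x_C.
Similarly x_C = 20 − 0.25x_A.
Solving the two reaction functions simultaneously: (1 − (−0.25)(−0.25))x_A = 17.75 − 0.25·20, so 0.9375x_A = 12.75 and x_A = 13.6.
Then x_C = 20 − 0.25·13.6 = 16.6.

13.6, 16.6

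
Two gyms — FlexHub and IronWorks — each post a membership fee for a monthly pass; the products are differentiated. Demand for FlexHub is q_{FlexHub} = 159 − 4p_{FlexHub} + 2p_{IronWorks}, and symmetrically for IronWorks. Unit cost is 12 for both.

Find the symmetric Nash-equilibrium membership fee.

34.5

FlexHub's profit: π = (p_{FlexHub} − 12)(159 − 4p_{FlexHub} + 2p_{IronWorks}).
∂π/∂p_{FlexHub} = 207 − 8p_{FlexHub} + 2p_{IronWorks} = 0 ⇒ p_{FlexHub} = 25.875 + 0.25p_{IronWorks}.
Setting p_{FlexHub} = p_{IronWorks} in the reaction function: p_{FlexHub} = 25.875 + 0.25p_{FlexHub}, so p_{FlexHub} = 25.875 / 0.75 = 34.5.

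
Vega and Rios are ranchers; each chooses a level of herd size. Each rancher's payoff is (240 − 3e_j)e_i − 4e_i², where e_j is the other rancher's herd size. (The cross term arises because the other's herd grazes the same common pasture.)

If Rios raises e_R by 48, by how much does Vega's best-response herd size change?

-18

Vega's payoff is (240 − 3e_R)e_V − 4e_V².
∂π/∂e_V = 240 − 3e_R − 8e_V = 0, so e_V = 30 − 0.375e_R.
The reaction-function slope is −0.375, so a 48-unit rise in e_R moves e_V by −0.375 × 48 = −18. Vega's best response falls — the actions are strategic substitutes.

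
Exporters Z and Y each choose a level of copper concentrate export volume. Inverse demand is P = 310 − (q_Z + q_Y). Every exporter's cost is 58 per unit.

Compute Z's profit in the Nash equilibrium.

7056

Exporter Z's profit: π = q_Z(310 − (q_Z + q_Y)) − 58q_Z.
∂π/∂q_Z = 252 − 2q_Z − q_Y = 0, so q_Z = 126 − 0.5q_Y.
The game is symmetric, so in equilibrium q_Y = q_Z: the reaction function gives 1.5q_Z = 126, hence q_Z = 84.
Price P = 310 − 168 = 142.
Z's profit: (142 − 58)·84 = 7056.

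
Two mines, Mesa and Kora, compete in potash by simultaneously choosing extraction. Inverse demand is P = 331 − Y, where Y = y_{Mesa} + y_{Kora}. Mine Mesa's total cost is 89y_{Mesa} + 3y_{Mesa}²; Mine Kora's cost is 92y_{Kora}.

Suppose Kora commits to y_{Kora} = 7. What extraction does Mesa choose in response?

29.375

Mine Mesa's profit: π = y_{Mesa}(331 − (y_{Mesa} + y_{Kora})) − 89y_{Mesa} − 3y_{Mesa}².
∂π/∂y_{Mesa} = 242 − 8y_{Mesa} − y_{Kora} = 0, so y_{Mesa} = 30.25 − 0.125y_{Kora}.
At y_{Kora} = 7: y_{Mesa} = 30.25 − 0.125·7 = 29.375.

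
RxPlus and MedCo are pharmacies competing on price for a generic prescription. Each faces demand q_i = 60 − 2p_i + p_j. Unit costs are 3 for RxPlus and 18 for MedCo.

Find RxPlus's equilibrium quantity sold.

RxPlus's profit: π = (p_{RxPlus} − 3)(60 − 2p_{RxPlus} + p_{MedCo}).
∂π/∂p_{RxPlus} = 66 − 4p_{RxPlus} + p_{MedCo} = 0 ⇒ p_{RxPlus} = 16.5 + 0.25p_{MedCo}.
Similarly p_{MedCo} = 24 + 0.25p_{RxPlus}.
Substituting the second reaction function into the first: p_{RxPlus} = 16.5 + 0.25(24 + 0.25p_{RxPlus}), which gives 0.9375p_{RxPlus} = 22.5 ⇒ p_{RxPlus} = 24.
Then p_{MedCo} = 24 + 0.25·24 = 30.
q_{RxPlus} = 60 − 2·24 + 30 = 42.

42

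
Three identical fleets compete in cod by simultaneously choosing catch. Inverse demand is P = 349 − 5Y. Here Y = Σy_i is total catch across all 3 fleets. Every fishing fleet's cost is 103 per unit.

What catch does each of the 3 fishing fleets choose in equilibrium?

A representative fishing fleet's profit is π_i = y_i(349 − 5Y) − 103y_i, with Y = y_i + Σ_{j≠i} y_j.
First-order condition: 246 − 10y_i − 5Σ_{j≠i} y_j = 0.
Imposing symmetry (y_j = y for all j) turns Σ_{j≠i} y_j into 2y, so 246 = 20y and y = 12.3.

12.3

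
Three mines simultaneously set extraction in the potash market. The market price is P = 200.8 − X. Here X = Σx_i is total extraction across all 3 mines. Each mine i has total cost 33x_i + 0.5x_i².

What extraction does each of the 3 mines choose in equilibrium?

A representative mine's profit is π_i = x_i(200.8 − X) − 33x_i − 0.5x_i², with X = x_i + Σ_{j≠i} x_j.
First-order condition: 167.8 − 3x_i − Σ_{j≠i} x_j = 0.
With identical mines, set every x_j = x: then 167.8 − 3x − 2x = 0, i.e. x = 167.8/5 = 33.56.

33.56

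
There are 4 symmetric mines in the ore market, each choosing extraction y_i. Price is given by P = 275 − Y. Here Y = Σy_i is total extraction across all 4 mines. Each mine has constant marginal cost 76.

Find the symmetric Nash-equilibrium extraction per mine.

A representative mine's profit is π_i = y_i(275 − Y) − 76y_i, with Y = y_i + Σ_{j≠i} y_j.
First-order condition: 199 − 2y_i − Σ_{j≠i} y_j = 0.
With identical mines, set every y_j = y: then 199 − 2y − 3y = 0, i.e. y = 199/5 = 39.8.

39.8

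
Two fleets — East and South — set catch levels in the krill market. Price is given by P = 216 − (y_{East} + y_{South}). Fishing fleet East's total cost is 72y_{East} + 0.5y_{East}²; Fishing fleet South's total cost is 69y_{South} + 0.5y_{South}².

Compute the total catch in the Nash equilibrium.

72.75

Fishing fleet East's profit: π = y_{East}(216 − (y_{East} + y_{South})) − 72y_{East} − 0.5y_{East}².
∂π/∂y_{East} = 144 − 3y_{East} − y_{South} = 0, so y_{East} = 48 − (1/3)y_{South}.
By the same steps for South: y_{South} = 49 − (1/3)y_{East}.
Solving the two reaction functions simultaneously: (1 − (−1/3)(−1/3))y_{East} = 48 − (1/3)·49, so (8/9)y_{East} = 95/3 and y_{East} = 35.625.
Then y_{South} = 49 − (1/3)·35.625 = 37.125.
Total catch: 35.625 + 37.125 = 72.75.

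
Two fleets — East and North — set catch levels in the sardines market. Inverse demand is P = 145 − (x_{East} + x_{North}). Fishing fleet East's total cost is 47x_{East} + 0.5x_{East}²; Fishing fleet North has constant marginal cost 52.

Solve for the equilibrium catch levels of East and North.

20.6, 36.2

Fishing fleet East's profit: π = x_{East}(145 − (x_{East} + x_{North})) − 47x_{East} − 0.5x_{East}².
∂π/∂x_{East} = 98 − 3x_{East} − x_{North} = 0, so x_{East} = 98/3 − (1/3)x_{North}.
For North: ∂π/∂x_{North} = 93 − 2x_{North} − x_{East} = 0 ⇒ x_{North} = 46.5 − 0.5x_{East}.
Plugging x_{North} into East's best response: x_{East} = 98/3 − (1/3)(46.5 − 0.5x_{East}) ⇒ (5/6)x_{East} = 103/6, so x_{East} = 20.6.
Then x_{North} = 46.5 − 0.5·20.6 = 36.2.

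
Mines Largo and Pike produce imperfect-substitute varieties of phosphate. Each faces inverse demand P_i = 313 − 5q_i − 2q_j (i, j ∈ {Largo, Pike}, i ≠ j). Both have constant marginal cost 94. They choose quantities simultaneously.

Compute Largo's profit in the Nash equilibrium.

1665.3125

Mine Largo's profit: π = q_{Largo}(313 − 5q_{Largo} − 2q_{Pike}) − 94q_{Largo}.
∂π/∂q_{Largo} = 219 − 10q_{Largo} − 2q_{Pike} = 0 ⇒ q_{Largo} = 21.9 − 0.2q_{Pike}.
Setting q_{Largo} = q_{Pike} in the reaction function: q_{Largo} = 21.9 − 0.2q_{Largo}, so q_{Largo} = 21.9 / 1.2 = 18.25.
P_{Largo} = 313 − 5·18.25 − 2·18.25 = 185.25.
Profit = (185.25 − 94)·18.25 = 1665.3125.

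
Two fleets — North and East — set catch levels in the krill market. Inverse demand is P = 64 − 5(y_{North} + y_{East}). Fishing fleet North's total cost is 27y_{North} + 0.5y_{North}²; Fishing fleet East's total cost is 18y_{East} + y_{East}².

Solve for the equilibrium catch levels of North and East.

2, 3

Fishing fleet North's profit: π = y_{North}(64 − 5(y_{North} + y_{East})) − 27y_{North} − 0.5y_{North}².
∂π/∂y_{North} = 37 − 11y_{North} − 5y_{East} = 0, so y_{North} = 37/11 − (5/11)y_{East}.
For East: ∂π/∂y_{East} = 46 − 12y_{East} − 5y_{North} = 0 ⇒ y_{East} = 23/6 − (5/12)y_{North}.
Solving the two reaction functions simultaneously: (1 − (−5/11)(−5/12))y_{North} = 37/11 − (5/11)·(23/6), so (107/132)y_{North} = 107/66 and y_{North} = 2.
Then y_{East} = 23/6 − (5/12)·2 = 3.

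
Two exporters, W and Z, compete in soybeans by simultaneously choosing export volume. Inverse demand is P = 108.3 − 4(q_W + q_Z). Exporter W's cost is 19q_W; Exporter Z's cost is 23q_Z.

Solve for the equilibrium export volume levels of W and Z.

Exporter W's profit: π = q_W(108.3 − 4(q_W + q_Z)) − 19q_W.
∂π/∂q_W = 89.3 − 8q_W − 4q_Z = 0, so q_W = 11.1625 − 0.5q_Z.
By the same steps for Z: q_Z = 10.6625 − 0.5q_W.
Plugging q_Z into W's best response: q_W = 11.1625 − 0.5(10.6625 − 0.5q_W) ⇒ 0.75q_W = 933/160, so q_W = 7.775.
Then q_Z = 10.6625 − 0.5·7.775 = 6.775.

7.775, 6.775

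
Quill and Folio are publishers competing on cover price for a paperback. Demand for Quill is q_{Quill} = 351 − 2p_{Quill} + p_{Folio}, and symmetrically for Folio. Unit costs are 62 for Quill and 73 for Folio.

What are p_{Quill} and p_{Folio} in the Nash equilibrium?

Quill's profit: π = (p_{Quill} − 62)(351 − 2p_{Quill} + p_{Folio}).
∂π/∂p_{Quill} = 475 − 4p_{Quill} + p_{Folio} = 0 ⇒ p_{Quill} = 118.75 + 0.25p_{Folio}.
Similarly p_{Folio} = 124.25 + 0.25p_{Quill}.
Solving the two reaction functions simultaneously: (1 − (0.25)(0.25))p_{Quill} = 118.75 + 0.25·124.25, so 0.9375p_{Quill} = 149.8125 and p_{Quill} = 159.8.
Then p_{Folio} = 124.25 + 0.25·159.8 = 164.2.

159.8, 164.2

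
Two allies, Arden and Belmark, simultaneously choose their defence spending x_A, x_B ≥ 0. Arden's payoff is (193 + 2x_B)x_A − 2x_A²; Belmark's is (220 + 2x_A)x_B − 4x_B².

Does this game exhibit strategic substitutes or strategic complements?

Expanding Arden's payoff: 193x_A + 2x_Bx_A − 2x_A².
∂π/∂x_A = 193 + 2x_B − 4x_A = 0, so x_A = 48.25 + 0.5x_B.
The best-response slope dx_A/dx_B = 0.5 > 0: the reaction function is upward-sloping, so the choices are strategic complements.

strategic complements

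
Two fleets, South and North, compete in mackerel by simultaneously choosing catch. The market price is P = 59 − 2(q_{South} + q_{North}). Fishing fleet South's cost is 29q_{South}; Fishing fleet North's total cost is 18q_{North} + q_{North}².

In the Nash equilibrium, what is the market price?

38.8

Fishing fleet South's profit: π = q_{South}(59 − 2(q_{South} + q_{North})) − 29q_{South}.
∂π/∂q_{South} = 30 − 4q_{South} − 2q_{North} = 0, so q_{South} = 7.5 − 0.5q_{North}.
For North: ∂π/∂q_{North} = 41 − 6q_{North} − 2q_{South} = 0 ⇒ q_{North} = 41/6 − (1/3)q_{South}.
Plugging q_{North} into South's best response: q_{South} = 7.5 − 0.5(41/6 − (1/3)q_{South}) ⇒ (5/6)q_{South} = 49/12, so q_{South} = 4.9.
Then q_{North} = 41/6 − (1/3)·4.9 = 5.2.
Equilibrium price: P = 59 − 2·10.1 = 38.8.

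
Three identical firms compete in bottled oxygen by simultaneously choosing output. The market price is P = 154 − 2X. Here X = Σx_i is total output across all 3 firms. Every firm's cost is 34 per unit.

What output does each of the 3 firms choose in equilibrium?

A representative firm's profit is π_i = x_i(154 − 2X) − 34x_i, with X = x_i + Σ_{j≠i} x_j.
First-order condition: 120 − 4x_i − 2Σ_{j≠i} x_j = 0.
In a symmetric equilibrium every firm chooses the same x, so Σ_{j≠i} x_j = 2x. The condition becomes 120 − 8x = 0, giving x = 120/8 = 15.

15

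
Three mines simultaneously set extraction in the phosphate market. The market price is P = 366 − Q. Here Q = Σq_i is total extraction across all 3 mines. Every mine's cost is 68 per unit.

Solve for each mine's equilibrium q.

A representative mine's profit is π_i = q_i(366 − Q) − 68q_i, with Q = q_i + Σ_{j≠i} q_j.
First-order condition: 298 − 2q_i − Σ_{j≠i} q_j = 0.
Imposing symmetry (q_j = q for all j) turns Σ_{j≠i} q_j into 2q, so 298 = 4q and q = 74.5.

74.5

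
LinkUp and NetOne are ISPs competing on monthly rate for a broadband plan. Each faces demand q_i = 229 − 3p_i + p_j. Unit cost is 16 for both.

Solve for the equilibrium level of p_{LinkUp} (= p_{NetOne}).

55.4

LinkUp's profit: π = (p_{LinkUp} − 16)(229 − 3p_{LinkUp} + p_{NetOne}).
∂π/∂p_{LinkUp} = 277 − 6p_{LinkUp} + p_{NetOne} = 0 ⇒ p_{LinkUp} = 277/6 + (1/6)p_{NetOne}.
The game is symmetric, so in equilibrium p_{NetOne} = p_{LinkUp}: the reaction function gives (5/6)p_{LinkUp} = 277/6, hence p_{LinkUp} = 55.4.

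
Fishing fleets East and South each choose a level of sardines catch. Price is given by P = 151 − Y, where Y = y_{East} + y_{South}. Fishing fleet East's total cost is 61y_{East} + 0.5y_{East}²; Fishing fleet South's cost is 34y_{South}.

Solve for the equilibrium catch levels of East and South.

Fishing fleet East's profit: π = y_{East}(151 − (y_{East} + y_{South})) − 61y_{East} − 0.5y_{East}².
∂π/∂y_{East} = 90 − 3y_{East} − y_{South} = 0, so y_{East} = 30 − (1/3)y_{South}.
For South: ∂π/∂y_{South} = 117 − 2y_{South} − y_{East} = 0 ⇒ y_{South} = 58.5 − 0.5y_{East}.
Solving the two reaction functions simultaneously: (1 − (−1/3)(−0.5))y_{East} = 30 − (1/3)·58.5, so (5/6)y_{East} = 10.5 and y_{East} = 12.6.
Then y_{South} = 58.5 − 0.5·12.6 = 52.2.

12.6, 52.2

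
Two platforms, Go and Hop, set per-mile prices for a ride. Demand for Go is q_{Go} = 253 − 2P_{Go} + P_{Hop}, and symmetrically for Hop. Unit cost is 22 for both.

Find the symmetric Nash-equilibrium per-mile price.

99

Go's profit: π = (P_{Go} − 22)(253 − 2P_{Go} + P_{Hop}).
∂π/∂P_{Go} = 297 − 4P_{Go} + P_{Hop} = 0 ⇒ P_{Go} = 74.25 + 0.25P_{Hop}.
The game is symmetric, so in equilibrium P_{Hop} = P_{Go}: the reaction function gives 0.75P_{Go} = 74.25, hence P_{Go} = 99.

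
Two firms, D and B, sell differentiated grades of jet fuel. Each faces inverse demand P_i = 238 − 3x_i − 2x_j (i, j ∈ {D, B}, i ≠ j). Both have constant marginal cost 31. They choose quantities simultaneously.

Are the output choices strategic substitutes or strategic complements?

Firm D's profit: π = x_D(238 − 3x_D − 2x_B) − 31x_D.
∂π/∂x_D = 207 − 6x_D − 2x_B = 0 ⇒ x_D = 34.5 − (1/3)x_B.
The best-response slope dx_D/dx_B = −1/3 < 0: the reaction function is downward-sloping, so the choices are strategic substitutes.

strategic substitutes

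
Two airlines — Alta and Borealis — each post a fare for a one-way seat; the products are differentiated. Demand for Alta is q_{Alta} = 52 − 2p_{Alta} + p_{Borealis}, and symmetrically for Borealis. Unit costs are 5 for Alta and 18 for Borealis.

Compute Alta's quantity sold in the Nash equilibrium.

Alta's profit: π = (p_{Alta} − 5)(52 − 2p_{Alta} + p_{Borealis}).
∂π/∂p_{Alta} = 62 − 4p_{Alta} + p_{Borealis} = 0 ⇒ p_{Alta} = 15.5 + 0.25p_{Borealis}.
Similarly p_{Borealis} = 22 + 0.25p_{Alta}.
Plugging p_{Borealis} into Alta's best response: p_{Alta} = 15.5 + 0.25(22 + 0.25p_{Alta}) ⇒ 0.9375p_{Alta} = 21, so p_{Alta} = 22.4.
Then p_{Borealis} = 22 + 0.25·22.4 = 27.6.
q_{Alta} = 52 − 2·22.4 + 27.6 = 34.8.

34.8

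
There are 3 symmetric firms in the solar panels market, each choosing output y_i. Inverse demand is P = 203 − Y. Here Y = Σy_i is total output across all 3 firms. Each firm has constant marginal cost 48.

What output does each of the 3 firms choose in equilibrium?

A representative firm's profit is π_i = y_i(203 − Y) − 48y_i, with Y = y_i + Σ_{j≠i} y_j.
First-order condition: 155 − 2y_i − Σ_{j≠i} y_j = 0.
Imposing symmetry (y_j = y for all j) turns Σ_{j≠i} y_j into 2y, so 155 = 4y and y = 38.75.

38.75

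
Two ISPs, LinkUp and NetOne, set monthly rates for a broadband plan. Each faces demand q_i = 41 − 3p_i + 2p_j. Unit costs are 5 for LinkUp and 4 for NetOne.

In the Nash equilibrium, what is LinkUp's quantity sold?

LinkUp's profit: π = (p_{LinkUp} − 5)(41 − 3p_{LinkUp} + 2p_{NetOne}).
∂π/∂p_{LinkUp} = 56 − 6p_{LinkUp} + 2p_{NetOne} = 0 ⇒ p_{LinkUp} = 28/3 + (1/3)p_{NetOne}.
Similarly p_{NetOne} = 53/6 + (1/3)p_{LinkUp}.
Substituting the second reaction function into the first: p_{LinkUp} = 28/3 + (1/3)(53/6 + (1/3)p_{LinkUp}), which gives (8/9)p_{LinkUp} = 221/18 ⇒ p_{LinkUp} = 13.8125.
Then p_{NetOne} = 53/6 + (1/3)·13.8125 = 13.4375.
q_{LinkUp} = 41 − 3·13.8125 + 2·13.4375 = 26.4375.

26.4375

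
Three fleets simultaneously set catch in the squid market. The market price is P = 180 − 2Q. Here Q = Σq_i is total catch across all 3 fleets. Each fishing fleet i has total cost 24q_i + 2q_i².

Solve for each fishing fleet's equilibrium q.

13

A representative fishing fleet's profit is π_i = q_i(180 − 2Q) − 24q_i − 2q_i², with Q = q_i + Σ_{j≠i} q_j.
First-order condition: 156 − 8q_i − 2Σ_{j≠i} q_j = 0.
With identical fishing fleets, set every q_j = q: then 156 − 8q − 4q = 0, i.e. q = 156/12 = 13.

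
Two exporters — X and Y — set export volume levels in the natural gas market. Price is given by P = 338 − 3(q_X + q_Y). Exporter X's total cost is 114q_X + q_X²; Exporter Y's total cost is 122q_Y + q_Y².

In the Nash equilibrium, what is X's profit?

1730.56

Exporter X's profit: π = q_X(338 − 3(q_X + q_Y)) − 114q_X − q_X².
∂π/∂q_X = 224 − 8q_X − 3q_Y = 0, so q_X = 28 − 0.375q_Y.
By the same steps for Y: q_Y = 27 − 0.375q_X.
Plugging q_Y into X's best response: q_X = 28 − 0.375(27 − 0.375q_X) ⇒ (55/64)q_X = 17.875, so q_X = 20.8.
Then q_Y = 27 − 0.375·20.8 = 19.2.
Price P = 338 − 3·40 = 218.
X's profit: (218 − 114)·20.8 − (20.8)² = 1730.56.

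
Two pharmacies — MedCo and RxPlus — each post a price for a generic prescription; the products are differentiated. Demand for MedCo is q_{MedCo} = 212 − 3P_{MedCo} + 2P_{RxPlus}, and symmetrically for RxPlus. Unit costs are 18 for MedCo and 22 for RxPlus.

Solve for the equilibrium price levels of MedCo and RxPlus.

67.25, 68.75

MedCo's profit: π = (P_{MedCo} − 18)(212 − 3P_{MedCo} + 2P_{RxPlus}).
∂π/∂P_{MedCo} = 266 − 6P_{MedCo} + 2P_{RxPlus} = 0 ⇒ P_{MedCo} = 133/3 + (1/3)P_{RxPlus}.
Similarly P_{RxPlus} = 139/3 + (1/3)P_{MedCo}.
Substituting the second reaction function into the first: P_{MedCo} = 133/3 + (1/3)(139/3 + (1/3)P_{MedCo}), which gives (8/9)P_{MedCo} = 538/9 ⇒ P_{MedCo} = 67.25.
Then P_{RxPlus} = 139/3 + (1/3)·67.25 = 68.75.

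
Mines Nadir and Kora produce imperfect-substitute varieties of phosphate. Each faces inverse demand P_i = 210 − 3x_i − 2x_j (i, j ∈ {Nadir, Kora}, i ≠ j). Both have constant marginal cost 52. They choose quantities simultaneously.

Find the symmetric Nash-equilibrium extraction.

19.75

Mine Nadir's profit: π = x_{Nadir}(210 − 3x_{Nadir} − 2x_{Kora}) − 52x_{Nadir}.
∂π/∂x_{Nadir} = 158 − 6x_{Nadir} − 2x_{Kora} = 0 ⇒ x_{Nadir} = 79/3 − (1/3)x_{Kora}.
Setting x_{Nadir} = x_{Kora} in the reaction function: x_{Nadir} = 79/3 − (1/3)x_{Nadir}, so x_{Nadir} = (79/3) / (4/3) = 19.75.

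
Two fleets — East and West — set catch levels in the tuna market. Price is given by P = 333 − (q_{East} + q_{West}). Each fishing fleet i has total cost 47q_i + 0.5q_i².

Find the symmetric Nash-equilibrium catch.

Fishing fleet East's profit: π = q_{East}(333 − (q_{East} + q_{West})) − 47q_{East} − 0.5q_{East}².
∂π/∂q_{East} = 286 − 3q_{East} − q_{West} = 0, so q_{East} = 286/3 − (1/3)q_{West}.
Setting q_{East} = q_{West} in the reaction function: q_{East} = 286/3 − (1/3)q_{East}, so q_{East} = (286/3) / (4/3) = 71.5.

71.5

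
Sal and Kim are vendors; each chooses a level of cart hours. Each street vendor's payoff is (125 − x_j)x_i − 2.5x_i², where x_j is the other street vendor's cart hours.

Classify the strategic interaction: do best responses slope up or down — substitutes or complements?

Sal's payoff is (125 − x_K)x_S − 2.5x_S².
∂π/∂x_S = 125 − x_K − 5x_S = 0, so x_S = 25 − 0.2x_K.
The best-response slope dx_S/dx_K = −0.2 < 0: the reaction function is downward-sloping, so the choices are strategic substitutes.

strategic substitutes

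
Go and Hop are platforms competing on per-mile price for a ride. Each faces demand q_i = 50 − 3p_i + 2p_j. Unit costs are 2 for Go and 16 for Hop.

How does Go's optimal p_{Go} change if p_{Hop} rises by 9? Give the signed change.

Go's profit: π = (p_{Go} − 2)(50 − 3p_{Go} + 2p_{Hop}).
∂π/∂p_{Go} = 56 − 6p_{Go} + 2p_{Hop} = 0 ⇒ p_{Go} = 28/3 + (1/3)p_{Hop}.
The reaction-function slope is 1/3, so a 9-unit rise in p_{Hop} moves p_{Go} by 1/3 × 9 = 3. Go's best response rises — the actions are strategic complements.

3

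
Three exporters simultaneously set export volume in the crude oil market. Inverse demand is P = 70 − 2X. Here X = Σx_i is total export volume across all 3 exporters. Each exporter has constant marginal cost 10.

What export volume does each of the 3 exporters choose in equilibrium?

A representative exporter's profit is π_i = x_i(70 − 2X) − 10x_i, with X = x_i + Σ_{j≠i} x_j.
First-order condition: 60 − 4x_i − 2Σ_{j≠i} x_j = 0.
With identical exporters, set every x_j = x: then 60 − 4x − 4x = 0, i.e. x = 60/8 = 7.5.

7.5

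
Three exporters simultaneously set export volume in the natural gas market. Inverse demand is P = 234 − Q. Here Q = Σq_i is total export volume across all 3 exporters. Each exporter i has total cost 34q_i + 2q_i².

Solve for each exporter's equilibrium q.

25

A representative exporter's profit is π_i = q_i(234 − Q) − 34q_i − 2q_i², with Q = q_i + Σ_{j≠i} q_j.
First-order condition: 200 − 6q_i − Σ_{j≠i} q_j = 0.
Imposing symmetry (q_j = q for all j) turns Σ_{j≠i} q_j into 2q, so 200 = 8q and q = 25.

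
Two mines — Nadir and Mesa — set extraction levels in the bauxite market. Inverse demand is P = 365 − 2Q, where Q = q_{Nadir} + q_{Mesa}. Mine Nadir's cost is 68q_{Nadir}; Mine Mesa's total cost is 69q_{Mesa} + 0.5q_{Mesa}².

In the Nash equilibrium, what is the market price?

Mine Nadir's profit: π = q_{Nadir}(365 − 2(q_{Nadir} + q_{Mesa})) − 68q_{Nadir}.
∂π/∂q_{Nadir} = 297 − 4q_{Nadir} − 2q_{Mesa} = 0, so q_{Nadir} = 74.25 − 0.5q_{Mesa}.
For Mesa: ∂π/∂q_{Mesa} = 296 − 5q_{Mesa} − 2q_{Nadir} = 0 ⇒ q_{Mesa} = 59.2 − 0.4q_{Nadir}.
Solving the two reaction functions simultaneously: (1 − (−0.5)(−0.4))q_{Nadir} = 74.25 − 0.5·59.2, so 0.8q_{Nadir} = 44.65 and q_{Nadir} = 55.8125.
Then q_{Mesa} = 59.2 − 0.4·55.8125 = 36.875.
Equilibrium price: P = 365 − 2·92.6875 = 179.625.

179.625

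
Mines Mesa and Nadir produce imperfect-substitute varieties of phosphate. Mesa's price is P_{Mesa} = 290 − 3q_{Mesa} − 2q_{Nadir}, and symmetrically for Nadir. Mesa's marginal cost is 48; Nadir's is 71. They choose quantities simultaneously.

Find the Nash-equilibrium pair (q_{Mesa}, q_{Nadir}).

31.6875, 25.9375

Mine Mesa's profit: π = q_{Mesa}(290 − 3q_{Mesa} − 2q_{Nadir}) − 48q_{Mesa}.
∂π/∂q_{Mesa} = 242 − 6q_{Mesa} − 2q_{Nadir} = 0 ⇒ q_{Mesa} = 121/3 − (1/3)q_{Nadir}.
Similarly q_{Nadir} = 36.5 − (1/3)q_{Mesa}.
Plugging q_{Nadir} into Mesa's best response: q_{Mesa} = 121/3 − (1/3)(36.5 − (1/3)q_{Mesa}) ⇒ (8/9)q_{Mesa} = 169/6, so q_{Mesa} = 31.6875.
Then q_{Nadir} = 36.5 − (1/3)·31.6875 = 25.9375.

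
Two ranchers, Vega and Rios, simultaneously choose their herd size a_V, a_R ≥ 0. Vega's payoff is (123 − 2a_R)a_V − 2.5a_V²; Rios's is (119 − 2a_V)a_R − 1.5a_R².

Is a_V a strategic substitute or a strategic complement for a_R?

strategic substitutes

Expanding Vega's payoff: 123a_V − 2a_Ra_V − 2.5a_V².
∂π/∂a_V = 123 − 2a_R − 5a_V = 0, so a_V = 24.6 − 0.4a_R.
The best-response slope da_V/da_R = −0.4 < 0: the reaction function is downward-sloping, so the choices are strategic substitutes.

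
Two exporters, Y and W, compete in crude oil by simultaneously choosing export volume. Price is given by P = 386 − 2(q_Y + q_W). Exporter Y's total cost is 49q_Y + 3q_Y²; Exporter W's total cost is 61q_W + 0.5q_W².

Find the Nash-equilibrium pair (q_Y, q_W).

Exporter Y's profit: π = q_Y(386 − 2(q_Y + q_W)) − 49q_Y − 3q_Y².
∂π/∂q_Y = 337 − 10q_Y − 2q_W = 0, so q_Y = 33.7 − 0.2q_W.
For W: ∂π/∂q_W = 325 − 5q_W − 2q_Y = 0 ⇒ q_W = 65 − 0.4q_Y.
Plugging q_W into Y's best response: q_Y = 33.7 − 0.2(65 − 0.4q_Y) ⇒ 0.92q_Y = 20.7, so q_Y = 22.5.
Then q_W = 65 − 0.4·22.5 = 56.

22.5, 56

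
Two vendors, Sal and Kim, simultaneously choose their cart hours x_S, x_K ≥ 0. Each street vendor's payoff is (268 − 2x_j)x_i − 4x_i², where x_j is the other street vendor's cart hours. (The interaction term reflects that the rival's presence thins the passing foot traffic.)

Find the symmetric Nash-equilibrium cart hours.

26.8

Sal's payoff is (268 − 2x_K)x_S − 4x_S².
∂π/∂x_S = 268 − 2x_K − 8x_S = 0, so x_S = 33.5 − 0.25x_K.
The game is symmetric, so in equilibrium x_K = x_S: the reaction function gives 1.25x_S = 33.5, hence x_S = 26.8.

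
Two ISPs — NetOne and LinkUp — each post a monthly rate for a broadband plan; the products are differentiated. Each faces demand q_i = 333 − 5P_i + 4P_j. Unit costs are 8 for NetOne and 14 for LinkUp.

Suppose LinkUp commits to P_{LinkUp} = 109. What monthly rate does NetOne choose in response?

NetOne's profit: π = (P_{NetOne} − 8)(333 − 5P_{NetOne} + 4P_{LinkUp}).
∂π/∂P_{NetOne} = 373 − 10P_{NetOne} + 4P_{LinkUp} = 0 ⇒ P_{NetOne} = 37.3 + 0.4P_{LinkUp}.
At P_{LinkUp} = 109: P_{NetOne} = 37.3 + 0.4·109 = 80.9.

80.9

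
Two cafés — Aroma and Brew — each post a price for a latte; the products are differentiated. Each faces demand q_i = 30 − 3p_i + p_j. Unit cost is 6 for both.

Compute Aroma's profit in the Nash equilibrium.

38.88

Aroma's profit: π = (p_{Aroma} − 6)(30 − 3p_{Aroma} + p_{Brew}).
∂π/∂p_{Aroma} = 48 − 6p_{Aroma} + p_{Brew} = 0 ⇒ p_{Aroma} = 8 + (1/6)p_{Brew}.
Setting p_{Aroma} = p_{Brew} in the reaction function: p_{Aroma} = 8 + (1/6)p_{Aroma}, so p_{Aroma} = 8 / (5/6) = 9.6.
q_{Aroma} = 30 − 3·9.6 + 9.6 = 10.8.
Profit = (9.6 − 6)·10.8 = 38.88.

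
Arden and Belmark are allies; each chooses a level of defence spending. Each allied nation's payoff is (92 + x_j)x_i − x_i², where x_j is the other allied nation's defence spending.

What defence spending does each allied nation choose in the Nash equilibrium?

92

Arden's payoff is (92 + x_B)x_A − x_A².
∂π/∂x_A = 92 + x_B − 2x_A = 0, so x_A = 46 + 0.5x_B.
By symmetry x_B = x_A; substituting into the reaction function, 0.5x_A = 46 and x_A = 92.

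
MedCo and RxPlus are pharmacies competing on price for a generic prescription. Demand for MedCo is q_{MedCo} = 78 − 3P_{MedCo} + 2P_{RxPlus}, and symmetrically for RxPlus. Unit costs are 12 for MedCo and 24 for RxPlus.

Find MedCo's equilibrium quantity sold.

MedCo's profit: π = (P_{MedCo} − 12)(78 − 3P_{MedCo} + 2P_{RxPlus}).
∂π/∂P_{MedCo} = 114 − 6P_{MedCo} + 2P_{RxPlus} = 0 ⇒ P_{MedCo} = 19 + (1/3)P_{RxPlus}.
Similarly P_{RxPlus} = 25 + (1/3)P_{MedCo}.
Substituting the second reaction function into the first: P_{MedCo} = 19 + (1/3)(25 + (1/3)P_{MedCo}), which gives (8/9)P_{MedCo} = 82/3 ⇒ P_{MedCo} = 30.75.
Then P_{RxPlus} = 25 + (1/3)·30.75 = 35.25.
q_{MedCo} = 78 − 3·30.75 + 2·35.25 = 56.25.

56.25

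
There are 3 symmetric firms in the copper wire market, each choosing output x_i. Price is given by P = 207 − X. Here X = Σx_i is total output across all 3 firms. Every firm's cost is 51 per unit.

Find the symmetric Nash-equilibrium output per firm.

A representative firm's profit is π_i = x_i(207 − X) − 51x_i, with X = x_i + Σ_{j≠i} x_j.
First-order condition: 156 − 2x_i − Σ_{j≠i} x_j = 0.
Imposing symmetry (x_j = x for all j) turns Σ_{j≠i} x_j into 2x, so 156 = 4x and x = 39.

39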